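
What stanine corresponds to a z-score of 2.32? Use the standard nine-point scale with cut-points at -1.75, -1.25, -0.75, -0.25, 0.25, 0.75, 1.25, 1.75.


Stanine boundaries: [-1.75, -1.25, -0.75, -0.25, 0.25, 0.75, 1.25, 1.75]
z = 2.32
Check each boundary:
  z >= -1.75 -> could be stanine 2
  z >= -1.25 -> could be stanine 3
  z >= -0.75 -> could be stanine 4
  z >= -0.25 -> could be stanine 5
  z >= 0.25 -> could be stanine 6
  z >= 0.75 -> could be stanine 7
  z >= 1.25 -> could be stanine 8
  z >= 1.75 -> could be stanine 9
Highest qualifying boundary gives stanine = 9

9


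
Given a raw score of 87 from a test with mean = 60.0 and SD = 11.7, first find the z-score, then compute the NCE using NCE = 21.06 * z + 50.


z = (X - mean) / SD = (87 - 60.0) / 11.7
z = 27.0 / 11.7
z = 2.3077
NCE = NCE = 21.06z + 50
Carry z at full precision (z = 27.0 / 11.7) into the conversion:
NCE = 21.06 * (27.0 / 11.7) + 50 = 568.62 / 11.7 + 50
NCE = 48.6 + 50
NCE = 98.6

98.6


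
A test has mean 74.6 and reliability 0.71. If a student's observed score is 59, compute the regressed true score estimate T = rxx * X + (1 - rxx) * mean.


T_est = rxx * X + (1 - rxx) * mean
T_est = 0.71 * 59 + 0.29 * 74.6
T_est = 41.89 + 21.634
T_est = 63.524

63.524


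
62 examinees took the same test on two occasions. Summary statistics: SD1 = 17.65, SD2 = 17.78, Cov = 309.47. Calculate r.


r = cov(X,Y) / (SD_X * SD_Y)
r = 309.47 / (17.65 * 17.78)
r = 309.47 / 313.817
r = 0.9861

0.9861


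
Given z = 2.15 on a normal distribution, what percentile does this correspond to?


CDF(z) = 0.5 * (1 + erf(z/sqrt(2)))
erf(1.5203) = 0.9684
CDF = 0.9842
Percentile rank = 0.9842 * 100 = 98.42

98.42


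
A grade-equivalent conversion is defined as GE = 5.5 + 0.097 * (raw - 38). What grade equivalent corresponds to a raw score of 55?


raw - median = 55 - 38 = 17
slope * diff = 0.097 * 17 = 1.649
GE = 5.5 + 1.649
GE = 7.149

7.149


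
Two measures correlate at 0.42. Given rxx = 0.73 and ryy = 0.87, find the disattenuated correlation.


r_corrected = rxy / sqrt(rxx * ryy)
= 0.42 / sqrt(0.73 * 0.87)
= 0.42 / sqrt(0.6351)
= 0.42 / 0.796932
r_corrected = 0.527

0.527


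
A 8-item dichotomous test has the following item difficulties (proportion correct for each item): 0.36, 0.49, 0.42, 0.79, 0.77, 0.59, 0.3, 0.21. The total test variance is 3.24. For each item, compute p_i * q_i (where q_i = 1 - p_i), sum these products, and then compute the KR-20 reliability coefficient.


For each item, compute p_i * q_i:
  Item 1: 0.36 * 0.64 = 0.2304
  Item 2: 0.49 * 0.51 = 0.2499
  Item 3: 0.42 * 0.58 = 0.2436
  Item 4: 0.79 * 0.21 = 0.1659
  Item 5: 0.77 * 0.23 = 0.1771
  Item 6: 0.59 * 0.41 = 0.2419
  Item 7: 0.3 * 0.7 = 0.21
  Item 8: 0.21 * 0.79 = 0.1659
Sum(p_i * q_i) = 0.2304 + 0.2499 + 0.2436 + 0.1659 + 0.1771 + 0.2419 + 0.21 + 0.1659 = 1.6847
KR-20 = (k/(k-1)) * (1 - Sum(p_i*q_i) / Var_total)
= (8/7) * (1 - 1.6847/3.24)
= 1.1429 * 0.48
KR-20 = 0.5486

0.5486


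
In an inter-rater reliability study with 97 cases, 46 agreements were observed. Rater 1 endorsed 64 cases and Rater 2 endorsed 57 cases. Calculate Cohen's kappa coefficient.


P_o = 46/97 = 0.474227
P_e = (64*57 + 33*40) / 9409 = 0.528005
kappa = (P_o - P_e) / (1 - P_e)
kappa = (0.474227 - 0.528005) / (1 - 0.528005)
kappa = -0.1139

-0.1139


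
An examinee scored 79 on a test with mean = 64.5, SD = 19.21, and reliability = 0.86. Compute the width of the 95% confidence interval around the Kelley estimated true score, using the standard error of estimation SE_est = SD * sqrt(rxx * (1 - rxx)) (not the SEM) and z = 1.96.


True score estimate = 0.86*79 + 0.14*64.5 = 76.97
SE_est = SD * sqrt(rxx * (1 - rxx)) = 19.21 * sqrt(0.86 * 0.14) = 19.21 * sqrt(0.1204) = 6.665621
CI = T_est +/- z * SE_est, so width = 2 * z * SE_est = 2 * 1.96 * 6.665621
Width = 26.1292

26.1292


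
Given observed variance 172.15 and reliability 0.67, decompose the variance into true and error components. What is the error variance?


var_true = rxx * var_obs = 0.67 * 172.15 = 115.3405
var_error = var_obs - var_true
var_error = 172.15 - 115.3405
var_error = 56.8095

56.8095


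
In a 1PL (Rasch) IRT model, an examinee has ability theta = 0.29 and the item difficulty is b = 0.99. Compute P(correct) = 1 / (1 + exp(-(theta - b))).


theta - b = 0.29 - 0.99 = -0.7
exp(-(theta - b)) = exp(0.7) = 2.0138
P = 1 / (1 + 2.0138)
P = 0.3318

0.3318


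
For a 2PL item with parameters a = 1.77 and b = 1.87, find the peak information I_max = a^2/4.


For 2PL, max info at theta = b = 1.87
I_max = a^2 / 4 = 1.77^2 / 4
= 3.1329 / 4
I_max = 0.7832

0.7832


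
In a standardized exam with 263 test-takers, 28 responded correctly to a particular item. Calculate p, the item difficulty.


Item difficulty p = number correct / total examinees
p = 28 / 263
p = 0.1065

0.1065


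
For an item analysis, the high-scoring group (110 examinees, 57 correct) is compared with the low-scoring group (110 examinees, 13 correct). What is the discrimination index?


p_upper = 57/110 = 0.5182
p_lower = 13/110 = 0.1182
D = 0.5182 - 0.1182 = 0.4

0.4


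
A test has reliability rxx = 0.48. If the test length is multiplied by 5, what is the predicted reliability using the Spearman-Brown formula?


r_new = (n * rxx) / (1 + (n-1) * rxx)
r_new = (5 * 0.48) / (1 + 4 * 0.48)
r_new = 2.4 / 2.92
r_new = 0.8219

0.8219


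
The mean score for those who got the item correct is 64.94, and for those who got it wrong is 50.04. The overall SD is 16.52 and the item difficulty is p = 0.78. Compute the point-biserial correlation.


q = 1 - p = 0.22
rpb = ((M1 - M0) / SD) * sqrt(p * q)
rpb = ((64.94 - 50.04) / 16.52) * sqrt(0.78 * 0.22)
rpb = 0.3736

0.3736


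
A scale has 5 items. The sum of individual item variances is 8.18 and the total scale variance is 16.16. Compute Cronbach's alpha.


alpha = (k/(k-1)) * (1 - sum(si^2)/s_total^2)
= (5/4) * (1 - 8.18/16.16)
alpha = 0.6173

0.6173


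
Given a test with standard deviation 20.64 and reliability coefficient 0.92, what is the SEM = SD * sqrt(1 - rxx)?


SEM = SD * sqrt(1 - rxx)
SEM = 20.64 * sqrt(1 - 0.92)
SEM = 20.64 * sqrt(0.08) = 20.64 * 0.282843
SEM = 5.8379

5.8379


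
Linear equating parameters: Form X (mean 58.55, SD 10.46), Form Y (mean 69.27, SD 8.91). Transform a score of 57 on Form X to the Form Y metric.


slope = SD_Y / SD_X = 8.91 / 10.46 ~ 0.8518
intercept = mean_Y - slope * mean_X = 69.27 - (8.91 / 10.46) * 58.55 ~ 19.3961
Y = slope * X + intercept. To avoid rounding drift from the rounded slope/intercept, evaluate the equivalent form Y = mean_Y + SD_Y * (X - mean_X) / SD_X at full precision:
Y = 69.27 + 8.91 * (57 - 58.55) / 10.46
Y = 69.27 - 8.91 * 1.55 / 10.46
Y = 69.27 - 13.8105 / 10.46
Y = 69.27 - 1.3203
Y = 67.9497

67.9497


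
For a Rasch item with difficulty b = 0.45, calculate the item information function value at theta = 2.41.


P = 1/(1+exp(-(2.41-0.45))) = 0.8765
I = P*(1-P) = 0.8765 * 0.1235
I = 0.1082

0.1082


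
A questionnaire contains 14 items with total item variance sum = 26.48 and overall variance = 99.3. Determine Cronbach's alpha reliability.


alpha = (k/(k-1)) * (1 - sum(si^2)/s_total^2)
= (14/13) * (1 - 26.48/99.3)
alpha = 0.7897

0.7897


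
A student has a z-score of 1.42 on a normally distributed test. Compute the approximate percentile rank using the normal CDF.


CDF(z) = 0.5 * (1 + erf(z/sqrt(2)))
erf(1.0041) = 0.8444
CDF = 0.9222
Percentile rank = 0.9222 * 100 = 92.22

92.22


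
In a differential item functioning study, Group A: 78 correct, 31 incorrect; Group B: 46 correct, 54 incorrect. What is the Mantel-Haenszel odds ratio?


Odds_A = 78/31 = 2.5161
Odds_B = 46/54 = 0.8519
OR = Odds_A / Odds_B = 2.5161 / 0.8519
Exactly, OR = (78 * 54) / (31 * 46) = 4212 / 1426
OR = 2.9537

2.9537


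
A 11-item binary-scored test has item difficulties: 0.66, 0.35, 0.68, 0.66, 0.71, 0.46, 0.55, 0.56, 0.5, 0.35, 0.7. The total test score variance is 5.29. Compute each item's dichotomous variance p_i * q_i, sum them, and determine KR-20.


For each item, compute p_i * q_i:
  Item 1: 0.66 * 0.34 = 0.2244
  Item 2: 0.35 * 0.65 = 0.2275
  Item 3: 0.68 * 0.32 = 0.2176
  Item 4: 0.66 * 0.34 = 0.2244
  Item 5: 0.71 * 0.29 = 0.2059
  Item 6: 0.46 * 0.54 = 0.2484
  Item 7: 0.55 * 0.45 = 0.2475
  Item 8: 0.56 * 0.44 = 0.2464
  Item 9: 0.5 * 0.5 = 0.25
  Item 10: 0.35 * 0.65 = 0.2275
  Item 11: 0.7 * 0.3 = 0.21
Sum(p_i * q_i) = 0.2244 + 0.2275 + 0.2176 + 0.2244 + 0.2059 + 0.2484 + 0.2475 + 0.2464 + 0.25 + 0.2275 + 0.21 = 2.5296
KR-20 = (k/(k-1)) * (1 - Sum(p_i*q_i) / Var_total)
= (11/10) * (1 - 2.5296/5.29)
= 1.1 * 0.5218
KR-20 = 0.574

0.574


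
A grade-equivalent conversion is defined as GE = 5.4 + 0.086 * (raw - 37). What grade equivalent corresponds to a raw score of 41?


raw - median = 41 - 37 = 4
slope * diff = 0.086 * 4 = 0.344
GE = 5.4 + 0.344
GE = 5.744

5.744


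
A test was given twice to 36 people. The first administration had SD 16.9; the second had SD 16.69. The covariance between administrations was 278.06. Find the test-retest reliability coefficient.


r = cov(X,Y) / (SD_X * SD_Y)
r = 278.06 / (16.9 * 16.69)
r = 278.06 / 282.061
r = 0.9858

0.9858


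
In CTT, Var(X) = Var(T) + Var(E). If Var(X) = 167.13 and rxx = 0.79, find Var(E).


var_true = rxx * var_obs = 0.79 * 167.13 = 132.0327
var_error = var_obs - var_true
var_error = 167.13 - 132.0327
var_error = 35.0973

35.0973


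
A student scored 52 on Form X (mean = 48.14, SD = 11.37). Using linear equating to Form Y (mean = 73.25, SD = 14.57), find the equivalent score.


slope = SD_Y / SD_X = 14.57 / 11.37 ~ 1.2814
intercept = mean_Y - slope * mean_X = 73.25 - (14.57 / 11.37) * 48.14 ~ 11.5614
Y = slope * X + intercept. To avoid rounding drift from the rounded slope/intercept, evaluate the equivalent form Y = mean_Y + SD_Y * (X - mean_X) / SD_X at full precision:
Y = 73.25 + 14.57 * (52 - 48.14) / 11.37
Y = 73.25 + 14.57 * 3.86 / 11.37
Y = 73.25 + 56.2402 / 11.37
Y = 73.25 + 4.9464
Y = 78.1964

78.1964


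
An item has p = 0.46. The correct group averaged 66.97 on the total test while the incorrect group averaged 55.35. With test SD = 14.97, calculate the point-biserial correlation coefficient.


q = 1 - p = 0.54
rpb = ((M1 - M0) / SD) * sqrt(p * q)
rpb = ((66.97 - 55.35) / 14.97) * sqrt(0.46 * 0.54)
rpb = 0.3869

0.3869


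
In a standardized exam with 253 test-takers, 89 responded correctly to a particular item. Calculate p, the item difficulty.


Item difficulty p = number correct / total examinees
p = 89 / 253
p = 0.3518

0.3518


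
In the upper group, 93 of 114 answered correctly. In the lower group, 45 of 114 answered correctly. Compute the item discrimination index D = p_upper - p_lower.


p_upper = 93/114 = 0.8158
p_lower = 45/114 = 0.3947
D = 0.8158 - 0.3947 = 0.4211

0.4211


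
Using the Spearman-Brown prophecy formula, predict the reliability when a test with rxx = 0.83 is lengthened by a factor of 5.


r_new = (n * rxx) / (1 + (n-1) * rxx)
r_new = (5 * 0.83) / (1 + 4 * 0.83)
r_new = 4.15 / 4.32
r_new = 0.9606

0.9606


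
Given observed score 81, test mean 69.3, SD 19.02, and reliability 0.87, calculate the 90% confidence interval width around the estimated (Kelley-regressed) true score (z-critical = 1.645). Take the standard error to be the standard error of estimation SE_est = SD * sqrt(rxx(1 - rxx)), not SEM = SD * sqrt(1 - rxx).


True score estimate = 0.87*81 + 0.13*69.3 = 79.479
SE_est = SD * sqrt(rxx * (1 - rxx)) = 19.02 * sqrt(0.87 * 0.13) = 19.02 * sqrt(0.1131) = 6.396491
CI = T_est +/- z * SE_est, so width = 2 * z * SE_est = 2 * 1.645 * 6.396491
Width = 21.0445

21.0445


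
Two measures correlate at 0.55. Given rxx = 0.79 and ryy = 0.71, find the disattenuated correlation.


r_corrected = rxy / sqrt(rxx * ryy)
= 0.55 / sqrt(0.79 * 0.71)
= 0.55 / sqrt(0.5609)
= 0.55 / 0.748933
r_corrected = 0.7344

0.7344


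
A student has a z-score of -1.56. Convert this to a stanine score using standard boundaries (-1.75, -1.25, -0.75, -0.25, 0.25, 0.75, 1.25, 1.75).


Stanine boundaries: [-1.75, -1.25, -0.75, -0.25, 0.25, 0.75, 1.25, 1.75]
z = -1.56
Check each boundary:
  z >= -1.75 -> could be stanine 2
  z < -1.25
  z < -0.75
  z < -0.25
  z < 0.25
  z < 0.75
  z < 1.25
  z < 1.75
Highest qualifying boundary gives stanine = 2

2


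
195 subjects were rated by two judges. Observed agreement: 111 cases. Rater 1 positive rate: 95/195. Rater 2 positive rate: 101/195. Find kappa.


P_o = 111/195 = 0.569231
P_e = (95*101 + 100*94) / 38025 = 0.49954
kappa = (P_o - P_e) / (1 - P_e)
kappa = (0.569231 - 0.49954) / (1 - 0.49954)
kappa = 0.1393

0.1393


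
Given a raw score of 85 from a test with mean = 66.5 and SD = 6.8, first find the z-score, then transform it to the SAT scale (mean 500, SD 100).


z = (X - mean) / SD = (85 - 66.5) / 6.8
z = 18.5 / 6.8
z = 2.7206
SAT-scale = SAT = 500 + 100z
Carry z at full precision (z = 18.5 / 6.8) into the conversion:
SAT-scale = 500 + 100 * (18.5 / 6.8) = 500 + 1850 / 6.8
SAT-scale = 500 + 272.0588
SAT-scale = 772.0588

772.0588


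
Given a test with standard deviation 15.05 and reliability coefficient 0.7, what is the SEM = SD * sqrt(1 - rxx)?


SEM = SD * sqrt(1 - rxx)
SEM = 15.05 * sqrt(1 - 0.7)
SEM = 15.05 * sqrt(0.3) = 15.05 * 0.547723
SEM = 8.2432

8.2432


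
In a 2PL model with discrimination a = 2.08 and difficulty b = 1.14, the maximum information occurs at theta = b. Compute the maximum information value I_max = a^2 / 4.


For 2PL, max info at theta = b = 1.14
I_max = a^2 / 4 = 2.08^2 / 4
= 4.3264 / 4
I_max = 1.0816

1.0816


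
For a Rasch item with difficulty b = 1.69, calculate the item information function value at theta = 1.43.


P = 1/(1+exp(-(1.43-1.69))) = 0.4354
I = P*(1-P) = 0.4354 * 0.5646
I = 0.2458

0.2458


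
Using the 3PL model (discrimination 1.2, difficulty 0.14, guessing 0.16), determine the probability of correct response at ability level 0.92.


logit = 1.2*(0.92 - 0.14) = 0.936
P* = 1/(1 + exp(-0.936)) = 0.7183
P = 0.16 + (1 - 0.16) * 0.7183
P = 0.7634

0.7634


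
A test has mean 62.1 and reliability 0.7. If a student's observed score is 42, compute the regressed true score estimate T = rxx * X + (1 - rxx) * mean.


T_est = rxx * X + (1 - rxx) * mean
T_est = 0.7 * 42 + 0.3 * 62.1
T_est = 29.4 + 18.63
T_est = 48.03

48.03


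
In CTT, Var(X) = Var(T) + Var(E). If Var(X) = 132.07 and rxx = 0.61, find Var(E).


var_true = rxx * var_obs = 0.61 * 132.07 = 80.5627
var_error = var_obs - var_true
var_error = 132.07 - 80.5627
var_error = 51.5073

51.5073


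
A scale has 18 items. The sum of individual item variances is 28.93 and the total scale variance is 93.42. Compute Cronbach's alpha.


alpha = (k/(k-1)) * (1 - sum(si^2)/s_total^2)
= (18/17) * (1 - 28.93/93.42)
alpha = 0.7309

0.7309


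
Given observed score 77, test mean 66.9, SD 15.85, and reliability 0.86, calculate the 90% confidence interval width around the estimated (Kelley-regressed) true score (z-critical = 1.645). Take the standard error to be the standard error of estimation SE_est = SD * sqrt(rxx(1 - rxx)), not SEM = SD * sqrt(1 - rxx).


True score estimate = 0.86*77 + 0.14*66.9 = 75.586
SE_est = SD * sqrt(rxx * (1 - rxx)) = 15.85 * sqrt(0.86 * 0.14) = 15.85 * sqrt(0.1204) = 5.499744
CI = T_est +/- z * SE_est, so width = 2 * z * SE_est = 2 * 1.645 * 5.499744
Width = 18.0942

18.0942


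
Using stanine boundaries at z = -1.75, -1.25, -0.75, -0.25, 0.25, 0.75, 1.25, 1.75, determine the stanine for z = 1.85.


Stanine boundaries: [-1.75, -1.25, -0.75, -0.25, 0.25, 0.75, 1.25, 1.75]
z = 1.85
Check each boundary:
  z >= -1.75 -> could be stanine 2
  z >= -1.25 -> could be stanine 3
  z >= -0.75 -> could be stanine 4
  z >= -0.25 -> could be stanine 5
  z >= 0.25 -> could be stanine 6
  z >= 0.75 -> could be stanine 7
  z >= 1.25 -> could be stanine 8
  z >= 1.75 -> could be stanine 9
Highest qualifying boundary gives stanine = 9

9


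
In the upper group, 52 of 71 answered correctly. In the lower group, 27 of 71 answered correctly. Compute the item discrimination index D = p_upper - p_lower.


p_upper = 52/71 = 0.7324
p_lower = 27/71 = 0.3803
D = 0.7324 - 0.3803 = 0.3521

0.3521


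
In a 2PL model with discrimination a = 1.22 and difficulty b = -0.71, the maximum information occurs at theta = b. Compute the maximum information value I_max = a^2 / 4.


For 2PL, max info at theta = b = -0.71
I_max = a^2 / 4 = 1.22^2 / 4
= 1.4884 / 4
I_max = 0.3721

0.3721


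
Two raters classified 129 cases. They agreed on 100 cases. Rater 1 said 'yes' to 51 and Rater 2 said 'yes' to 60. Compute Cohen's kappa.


P_o = 100/129 = 0.775194
P_e = (51*60 + 78*69) / 16641 = 0.507301
kappa = (P_o - P_e) / (1 - P_e)
kappa = (0.775194 - 0.507301) / (1 - 0.507301)
kappa = 0.5437

0.5437


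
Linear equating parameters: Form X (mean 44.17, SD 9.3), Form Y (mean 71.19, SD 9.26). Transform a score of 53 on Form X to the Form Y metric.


slope = SD_Y / SD_X = 9.26 / 9.3 ~ 0.9957
intercept = mean_Y - slope * mean_X = 71.19 - (9.26 / 9.3) * 44.17 ~ 27.21
Y = slope * X + intercept. To avoid rounding drift from the rounded slope/intercept, evaluate the equivalent form Y = mean_Y + SD_Y * (X - mean_X) / SD_X at full precision:
Y = 71.19 + 9.26 * (53 - 44.17) / 9.3
Y = 71.19 + 9.26 * 8.83 / 9.3
Y = 71.19 + 81.7658 / 9.3
Y = 71.19 + 8.792
Y = 79.982

79.982


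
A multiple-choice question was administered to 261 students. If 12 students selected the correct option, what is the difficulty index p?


Item difficulty p = number correct / total examinees
p = 12 / 261
p = 0.046

0.046


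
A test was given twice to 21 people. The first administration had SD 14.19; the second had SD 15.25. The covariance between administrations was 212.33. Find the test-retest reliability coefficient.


r = cov(X,Y) / (SD_X * SD_Y)
r = 212.33 / (14.19 * 15.25)
r = 212.33 / 216.3975
r = 0.9812

0.9812


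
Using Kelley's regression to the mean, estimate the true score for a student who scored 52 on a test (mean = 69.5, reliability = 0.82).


T_est = rxx * X + (1 - rxx) * mean
T_est = 0.82 * 52 + 0.18 * 69.5
T_est = 42.64 + 12.51
T_est = 55.15

55.15


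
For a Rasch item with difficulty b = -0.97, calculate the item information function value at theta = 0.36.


P = 1/(1+exp(-(0.36--0.97))) = 0.7908
I = P*(1-P) = 0.7908 * 0.2092
I = 0.1654

0.1654


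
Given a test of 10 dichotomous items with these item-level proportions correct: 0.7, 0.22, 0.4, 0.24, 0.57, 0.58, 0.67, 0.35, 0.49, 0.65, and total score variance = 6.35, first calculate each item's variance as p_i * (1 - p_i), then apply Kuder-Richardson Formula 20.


For each item, compute p_i * q_i:
  Item 1: 0.7 * 0.3 = 0.21
  Item 2: 0.22 * 0.78 = 0.1716
  Item 3: 0.4 * 0.6 = 0.24
  Item 4: 0.24 * 0.76 = 0.1824
  Item 5: 0.57 * 0.43 = 0.2451
  Item 6: 0.58 * 0.42 = 0.2436
  Item 7: 0.67 * 0.33 = 0.2211
  Item 8: 0.35 * 0.65 = 0.2275
  Item 9: 0.49 * 0.51 = 0.2499
  Item 10: 0.65 * 0.35 = 0.2275
Sum(p_i * q_i) = 0.21 + 0.1716 + 0.24 + 0.1824 + 0.2451 + 0.2436 + 0.2211 + 0.2275 + 0.2499 + 0.2275 = 2.2187
KR-20 = (k/(k-1)) * (1 - Sum(p_i*q_i) / Var_total)
= (10/9) * (1 - 2.2187/6.35)
= 1.1111 * 0.6506
KR-20 = 0.7229

0.7229


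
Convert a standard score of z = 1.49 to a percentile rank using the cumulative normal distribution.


CDF(z) = 0.5 * (1 + erf(z/sqrt(2)))
erf(1.0536) = 0.8638
CDF = 0.9319
Percentile rank = 0.9319 * 100 = 93.19

93.19


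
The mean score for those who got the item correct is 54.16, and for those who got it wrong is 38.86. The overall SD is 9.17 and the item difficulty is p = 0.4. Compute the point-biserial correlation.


q = 1 - p = 0.6
rpb = ((M1 - M0) / SD) * sqrt(p * q)
rpb = ((54.16 - 38.86) / 9.17) * sqrt(0.4 * 0.6)
rpb = 0.8174

0.8174


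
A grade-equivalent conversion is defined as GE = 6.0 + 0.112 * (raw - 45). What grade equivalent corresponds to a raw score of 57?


raw - median = 57 - 45 = 12
slope * diff = 0.112 * 12 = 1.344
GE = 6.0 + 1.344
GE = 7.344

7.344


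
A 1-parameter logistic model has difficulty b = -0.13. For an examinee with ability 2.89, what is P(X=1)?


theta - b = 2.89 - -0.13 = 3.02
exp(-(theta - b)) = exp(-3.02) = 0.0488
P = 1 / (1 + 0.0488)
P = 0.9535

0.9535


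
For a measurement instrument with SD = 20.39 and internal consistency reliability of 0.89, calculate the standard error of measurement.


SEM = SD * sqrt(1 - rxx)
SEM = 20.39 * sqrt(1 - 0.89)
SEM = 20.39 * sqrt(0.11) = 20.39 * 0.331662
SEM = 6.7626

6.7626


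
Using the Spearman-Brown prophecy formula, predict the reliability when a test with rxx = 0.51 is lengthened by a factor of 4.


r_new = (n * rxx) / (1 + (n-1) * rxx)
r_new = (4 * 0.51) / (1 + 3 * 0.51)
r_new = 2.04 / 2.53
r_new = 0.8063

0.8063


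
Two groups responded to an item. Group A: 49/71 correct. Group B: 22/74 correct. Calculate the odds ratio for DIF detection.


Odds_A = 49/22 = 2.2273
Odds_B = 22/52 = 0.4231
OR = Odds_A / Odds_B = 2.2273 / 0.4231
Exactly, OR = (49 * 52) / (22 * 22) = 2548 / 484
OR = 5.2645

5.2645


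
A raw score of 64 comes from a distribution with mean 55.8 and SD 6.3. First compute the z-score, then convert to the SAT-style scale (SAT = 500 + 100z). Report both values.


z = (X - mean) / SD = (64 - 55.8) / 6.3
z = 8.2 / 6.3
z = 1.3016
SAT-scale = SAT = 500 + 100z
Carry z at full precision (z = 8.2 / 6.3) into the conversion:
SAT-scale = 500 + 100 * (8.2 / 6.3) = 500 + 820 / 6.3
SAT-scale = 500 + 130.1587
SAT-scale = 630.1587

630.1587


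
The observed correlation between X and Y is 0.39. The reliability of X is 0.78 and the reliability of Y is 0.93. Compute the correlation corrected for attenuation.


r_corrected = rxy / sqrt(rxx * ryy)
= 0.39 / sqrt(0.78 * 0.93)
= 0.39 / sqrt(0.7254)
= 0.39 / 0.851704
r_corrected = 0.4579

0.4579


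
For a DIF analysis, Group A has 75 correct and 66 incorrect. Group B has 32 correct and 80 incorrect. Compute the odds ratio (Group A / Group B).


Odds_A = 75/66 = 1.1364
Odds_B = 32/80 = 0.4
OR = Odds_A / Odds_B = 1.1364 / 0.4
Exactly, OR = (75 * 80) / (66 * 32) = 6000 / 2112
OR = 2.8409

2.8409


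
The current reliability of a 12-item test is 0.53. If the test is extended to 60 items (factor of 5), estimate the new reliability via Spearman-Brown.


r_new = (n * rxx) / (1 + (n-1) * rxx)
r_new = (5 * 0.53) / (1 + 4 * 0.53)
r_new = 2.65 / 3.12
r_new = 0.8494

0.8494


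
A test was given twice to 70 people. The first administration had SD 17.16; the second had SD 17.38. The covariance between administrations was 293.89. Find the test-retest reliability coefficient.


r = cov(X,Y) / (SD_X * SD_Y)
r = 293.89 / (17.16 * 17.38)
r = 293.89 / 298.2408
r = 0.9854

0.9854


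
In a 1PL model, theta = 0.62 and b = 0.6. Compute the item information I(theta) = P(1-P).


P = 1/(1+exp(-(0.62-0.6))) = 0.505
I = P*(1-P) = 0.505 * 0.495
I = 0.25

0.25


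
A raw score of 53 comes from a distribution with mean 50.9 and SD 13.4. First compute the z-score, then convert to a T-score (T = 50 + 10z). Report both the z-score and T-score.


z = (X - mean) / SD = (53 - 50.9) / 13.4
z = 2.1 / 13.4
z = 0.1567
T-score = T = 50 + 10z
Carry z at full precision (z = 2.1 / 13.4) into the conversion:
T-score = 50 + 10 * (2.1 / 13.4) = 50 + 21 / 13.4
T-score = 50 + 1.5672
T-score = 51.5672

51.5672


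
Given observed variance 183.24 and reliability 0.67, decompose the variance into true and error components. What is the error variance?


var_true = rxx * var_obs = 0.67 * 183.24 = 122.7708
var_error = var_obs - var_true
var_error = 183.24 - 122.7708
var_error = 60.4692

60.4692


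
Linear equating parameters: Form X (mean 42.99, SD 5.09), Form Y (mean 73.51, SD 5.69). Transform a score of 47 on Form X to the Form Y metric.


slope = SD_Y / SD_X = 5.69 / 5.09 ~ 1.1179
intercept = mean_Y - slope * mean_X = 73.51 - (5.69 / 5.09) * 42.99 ~ 25.4524
Y = slope * X + intercept. To avoid rounding drift from the rounded slope/intercept, evaluate the equivalent form Y = mean_Y + SD_Y * (X - mean_X) / SD_X at full precision:
Y = 73.51 + 5.69 * (47 - 42.99) / 5.09
Y = 73.51 + 5.69 * 4.01 / 5.09
Y = 73.51 + 22.8169 / 5.09
Y = 73.51 + 4.4827
Y = 77.9927

77.9927


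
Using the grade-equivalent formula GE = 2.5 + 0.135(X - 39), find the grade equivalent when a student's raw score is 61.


raw - median = 61 - 39 = 22
slope * diff = 0.135 * 22 = 2.97
GE = 2.5 + 2.97
GE = 5.47

5.47


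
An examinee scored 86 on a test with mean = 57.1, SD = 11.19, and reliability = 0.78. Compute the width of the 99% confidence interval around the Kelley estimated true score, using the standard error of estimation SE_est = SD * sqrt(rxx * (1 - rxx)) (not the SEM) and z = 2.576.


True score estimate = 0.78*86 + 0.22*57.1 = 79.642
SE_est = SD * sqrt(rxx * (1 - rxx)) = 11.19 * sqrt(0.78 * 0.22) = 11.19 * sqrt(0.1716) = 4.635416
CI = T_est +/- z * SE_est, so width = 2 * z * SE_est = 2 * 2.576 * 4.635416
Width = 23.8817

23.8817


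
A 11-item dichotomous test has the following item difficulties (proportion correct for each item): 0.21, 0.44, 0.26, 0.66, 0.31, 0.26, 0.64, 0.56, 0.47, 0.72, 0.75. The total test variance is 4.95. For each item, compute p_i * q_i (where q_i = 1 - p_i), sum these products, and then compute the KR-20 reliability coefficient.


For each item, compute p_i * q_i:
  Item 1: 0.21 * 0.79 = 0.1659
  Item 2: 0.44 * 0.56 = 0.2464
  Item 3: 0.26 * 0.74 = 0.1924
  Item 4: 0.66 * 0.34 = 0.2244
  Item 5: 0.31 * 0.69 = 0.2139
  Item 6: 0.26 * 0.74 = 0.1924
  Item 7: 0.64 * 0.36 = 0.2304
  Item 8: 0.56 * 0.44 = 0.2464
  Item 9: 0.47 * 0.53 = 0.2491
  Item 10: 0.72 * 0.28 = 0.2016
  Item 11: 0.75 * 0.25 = 0.1875
Sum(p_i * q_i) = 0.1659 + 0.2464 + 0.1924 + 0.2244 + 0.2139 + 0.1924 + 0.2304 + 0.2464 + 0.2491 + 0.2016 + 0.1875 = 2.3504
KR-20 = (k/(k-1)) * (1 - Sum(p_i*q_i) / Var_total)
= (11/10) * (1 - 2.3504/4.95)
= 1.1 * 0.5252
KR-20 = 0.5777

0.5777


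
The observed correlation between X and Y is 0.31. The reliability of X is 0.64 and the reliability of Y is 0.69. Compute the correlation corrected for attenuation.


r_corrected = rxy / sqrt(rxx * ryy)
= 0.31 / sqrt(0.64 * 0.69)
= 0.31 / sqrt(0.4416)
= 0.31 / 0.66453
r_corrected = 0.4665

0.4665


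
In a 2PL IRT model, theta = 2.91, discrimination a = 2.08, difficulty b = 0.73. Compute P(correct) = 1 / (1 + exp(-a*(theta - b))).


a*(theta - b) = 2.08 * (2.91 - 0.73) = 4.5344
exp(-4.5344) = 0.0107
P = 1 / (1 + 0.0107)
P = 0.9894

0.9894


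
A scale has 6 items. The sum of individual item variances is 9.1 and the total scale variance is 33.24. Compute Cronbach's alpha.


alpha = (k/(k-1)) * (1 - sum(si^2)/s_total^2)
= (6/5) * (1 - 9.1/33.24)
alpha = 0.8715

0.8715


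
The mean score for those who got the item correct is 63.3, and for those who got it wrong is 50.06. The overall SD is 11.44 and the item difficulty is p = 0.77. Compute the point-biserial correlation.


q = 1 - p = 0.23
rpb = ((M1 - M0) / SD) * sqrt(p * q)
rpb = ((63.3 - 50.06) / 11.44) * sqrt(0.77 * 0.23)
rpb = 0.487

0.487


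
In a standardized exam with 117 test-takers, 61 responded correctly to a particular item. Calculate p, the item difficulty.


Item difficulty p = number correct / total examinees
p = 61 / 117
p = 0.5214

0.5214


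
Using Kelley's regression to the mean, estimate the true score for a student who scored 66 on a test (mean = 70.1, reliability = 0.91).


T_est = rxx * X + (1 - rxx) * mean
T_est = 0.91 * 66 + 0.09 * 70.1
T_est = 60.06 + 6.309
T_est = 66.369

66.369


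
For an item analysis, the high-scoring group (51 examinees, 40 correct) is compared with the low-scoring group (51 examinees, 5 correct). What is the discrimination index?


p_upper = 40/51 = 0.7843
p_lower = 5/51 = 0.098
D = 0.7843 - 0.098 = 0.6863

0.6863


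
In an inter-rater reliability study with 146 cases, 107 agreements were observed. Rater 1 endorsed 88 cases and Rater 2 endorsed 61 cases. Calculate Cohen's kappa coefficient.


P_o = 107/146 = 0.732877
P_e = (88*61 + 58*85) / 21316 = 0.483111
kappa = (P_o - P_e) / (1 - P_e)
kappa = (0.732877 - 0.483111) / (1 - 0.483111)
kappa = 0.4832

0.4832


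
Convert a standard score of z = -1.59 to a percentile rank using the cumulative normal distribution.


CDF(z) = 0.5 * (1 + erf(z/sqrt(2)))
erf(-1.1243) = -0.8882
CDF = 0.0559
Percentile rank = 0.0559 * 100 = 5.59

5.59


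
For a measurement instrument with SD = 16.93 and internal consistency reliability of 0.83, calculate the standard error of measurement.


SEM = SD * sqrt(1 - rxx)
SEM = 16.93 * sqrt(1 - 0.83)
SEM = 16.93 * sqrt(0.17) = 16.93 * 0.412311
SEM = 6.9804

6.9804


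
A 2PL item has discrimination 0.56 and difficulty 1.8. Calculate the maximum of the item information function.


For 2PL, max info at theta = b = 1.8
I_max = a^2 / 4 = 0.56^2 / 4
= 0.3136 / 4
I_max = 0.0784

0.0784


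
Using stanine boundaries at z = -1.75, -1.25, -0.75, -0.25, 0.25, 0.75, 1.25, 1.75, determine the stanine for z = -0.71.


Stanine boundaries: [-1.75, -1.25, -0.75, -0.25, 0.25, 0.75, 1.25, 1.75]
z = -0.71
Check each boundary:
  z >= -1.75 -> could be stanine 2
  z >= -1.25 -> could be stanine 3
  z >= -0.75 -> could be stanine 4
  z < -0.25
  z < 0.25
  z < 0.75
  z < 1.25
  z < 1.75
Highest qualifying boundary gives stanine = 4

4


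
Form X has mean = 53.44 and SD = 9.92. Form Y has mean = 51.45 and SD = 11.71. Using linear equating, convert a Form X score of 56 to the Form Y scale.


slope = SD_Y / SD_X = 11.71 / 9.92 ~ 1.1804
intercept = mean_Y - slope * mean_X = 51.45 - (11.71 / 9.92) * 53.44 ~ -11.6329
Y = slope * X + intercept. To avoid rounding drift from the rounded slope/intercept, evaluate the equivalent form Y = mean_Y + SD_Y * (X - mean_X) / SD_X at full precision:
Y = 51.45 + 11.71 * (56 - 53.44) / 9.92
Y = 51.45 + 11.71 * 2.56 / 9.92
Y = 51.45 + 29.9776 / 9.92
Y = 51.45 + 3.0219
Y = 54.4719

54.4719


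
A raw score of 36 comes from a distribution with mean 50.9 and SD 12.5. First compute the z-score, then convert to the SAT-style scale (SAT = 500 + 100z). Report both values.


z = (X - mean) / SD = (36 - 50.9) / 12.5
z = -14.9 / 12.5
z = -1.192
SAT-scale = SAT = 500 + 100z
Carry z at full precision (z = -14.9 / 12.5) into the conversion:
SAT-scale = 500 + 100 * (-14.9 / 12.5) = 500 + -1490 / 12.5
SAT-scale = 500 + -119.2
SAT-scale = 380.8

380.8


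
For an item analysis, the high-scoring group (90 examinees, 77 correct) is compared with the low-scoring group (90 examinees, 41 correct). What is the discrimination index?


p_upper = 77/90 = 0.8556
p_lower = 41/90 = 0.4556
D = 0.8556 - 0.4556 = 0.4

0.4


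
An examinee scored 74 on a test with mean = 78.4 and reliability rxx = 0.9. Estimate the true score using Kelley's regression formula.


T_est = rxx * X + (1 - rxx) * mean
T_est = 0.9 * 74 + 0.1 * 78.4
T_est = 66.6 + 7.84
T_est = 74.44

74.44


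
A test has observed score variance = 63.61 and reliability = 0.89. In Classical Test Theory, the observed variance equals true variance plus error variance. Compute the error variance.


var_true = rxx * var_obs = 0.89 * 63.61 = 56.6129
var_error = var_obs - var_true
var_error = 63.61 - 56.6129
var_error = 6.9971

6.9971


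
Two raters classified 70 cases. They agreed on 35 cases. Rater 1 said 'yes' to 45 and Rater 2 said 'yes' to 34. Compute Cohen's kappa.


P_o = 35/70 = 0.5
P_e = (45*34 + 25*36) / 4900 = 0.495918
kappa = (P_o - P_e) / (1 - P_e)
kappa = (0.5 - 0.495918) / (1 - 0.495918)
kappa = 0.0081

0.0081


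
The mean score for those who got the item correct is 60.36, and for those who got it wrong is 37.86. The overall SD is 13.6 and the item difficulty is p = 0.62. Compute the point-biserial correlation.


q = 1 - p = 0.38
rpb = ((M1 - M0) / SD) * sqrt(p * q)
rpb = ((60.36 - 37.86) / 13.6) * sqrt(0.62 * 0.38)
rpb = 0.803

0.803


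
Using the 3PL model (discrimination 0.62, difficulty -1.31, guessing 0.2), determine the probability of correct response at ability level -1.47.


logit = 0.62*(-1.47 - -1.31) = -0.0992
P* = 1/(1 + exp(--0.0992)) = 0.4752
P = 0.2 + (1 - 0.2) * 0.4752
P = 0.5802

0.5802


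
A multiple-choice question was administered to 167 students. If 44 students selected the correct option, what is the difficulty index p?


Item difficulty p = number correct / total examinees
p = 44 / 167
p = 0.2635

0.2635


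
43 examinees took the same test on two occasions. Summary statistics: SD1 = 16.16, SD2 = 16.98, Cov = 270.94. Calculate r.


r = cov(X,Y) / (SD_X * SD_Y)
r = 270.94 / (16.16 * 16.98)
r = 270.94 / 274.3968
r = 0.9874

0.9874


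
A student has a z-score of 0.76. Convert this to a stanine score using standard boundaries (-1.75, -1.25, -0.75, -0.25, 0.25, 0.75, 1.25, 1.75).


Stanine boundaries: [-1.75, -1.25, -0.75, -0.25, 0.25, 0.75, 1.25, 1.75]
z = 0.76
Check each boundary:
  z >= -1.75 -> could be stanine 2
  z >= -1.25 -> could be stanine 3
  z >= -0.75 -> could be stanine 4
  z >= -0.25 -> could be stanine 5
  z >= 0.25 -> could be stanine 6
  z >= 0.75 -> could be stanine 7
  z < 1.25
  z < 1.75
Highest qualifying boundary gives stanine = 7

7


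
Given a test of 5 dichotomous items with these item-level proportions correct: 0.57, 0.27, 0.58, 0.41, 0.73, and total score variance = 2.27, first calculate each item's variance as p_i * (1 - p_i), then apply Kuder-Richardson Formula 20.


For each item, compute p_i * q_i:
  Item 1: 0.57 * 0.43 = 0.2451
  Item 2: 0.27 * 0.73 = 0.1971
  Item 3: 0.58 * 0.42 = 0.2436
  Item 4: 0.41 * 0.59 = 0.2419
  Item 5: 0.73 * 0.27 = 0.1971
Sum(p_i * q_i) = 0.2451 + 0.1971 + 0.2436 + 0.2419 + 0.1971 = 1.1248
KR-20 = (k/(k-1)) * (1 - Sum(p_i*q_i) / Var_total)
= (5/4) * (1 - 1.1248/2.27)
= 1.25 * 0.5045
KR-20 = 0.6306

0.6306


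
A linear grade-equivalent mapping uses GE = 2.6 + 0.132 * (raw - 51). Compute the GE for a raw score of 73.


raw - median = 73 - 51 = 22
slope * diff = 0.132 * 22 = 2.904
GE = 2.6 + 2.904
GE = 5.504

5.504


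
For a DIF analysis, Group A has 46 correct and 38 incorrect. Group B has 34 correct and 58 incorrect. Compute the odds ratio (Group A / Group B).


Odds_A = 46/38 = 1.2105
Odds_B = 34/58 = 0.5862
OR = Odds_A / Odds_B = 1.2105 / 0.5862
Exactly, OR = (46 * 58) / (38 * 34) = 2668 / 1292
OR = 2.065

2.065


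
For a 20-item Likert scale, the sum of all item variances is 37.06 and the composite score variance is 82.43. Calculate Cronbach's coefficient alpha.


alpha = (k/(k-1)) * (1 - sum(si^2)/s_total^2)
= (20/19) * (1 - 37.06/82.43)
alpha = 0.5794

0.5794


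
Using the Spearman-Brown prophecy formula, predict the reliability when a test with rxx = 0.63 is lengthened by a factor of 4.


r_new = (n * rxx) / (1 + (n-1) * rxx)
r_new = (4 * 0.63) / (1 + 3 * 0.63)
r_new = 2.52 / 2.89
r_new = 0.872

0.872


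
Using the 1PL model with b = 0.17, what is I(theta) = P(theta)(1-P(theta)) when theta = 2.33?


P = 1/(1+exp(-(2.33-0.17))) = 0.8966
I = P*(1-P) = 0.8966 * 0.1034
I = 0.0927

0.0927


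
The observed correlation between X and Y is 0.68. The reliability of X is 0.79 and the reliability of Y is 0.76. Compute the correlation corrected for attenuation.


r_corrected = rxy / sqrt(rxx * ryy)
= 0.68 / sqrt(0.79 * 0.76)
= 0.68 / sqrt(0.6004)
= 0.68 / 0.774855
r_corrected = 0.8776

0.8776


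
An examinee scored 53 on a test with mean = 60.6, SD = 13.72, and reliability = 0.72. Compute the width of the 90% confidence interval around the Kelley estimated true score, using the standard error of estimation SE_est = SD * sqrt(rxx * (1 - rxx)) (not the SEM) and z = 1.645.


True score estimate = 0.72*53 + 0.28*60.6 = 55.128
SE_est = SD * sqrt(rxx * (1 - rxx)) = 13.72 * sqrt(0.72 * 0.28) = 13.72 * sqrt(0.2016) = 6.160265
CI = T_est +/- z * SE_est, so width = 2 * z * SE_est = 2 * 1.645 * 6.160265
Width = 20.2673

20.2673


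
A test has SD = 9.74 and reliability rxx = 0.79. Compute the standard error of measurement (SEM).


SEM = SD * sqrt(1 - rxx)
SEM = 9.74 * sqrt(1 - 0.79)
SEM = 9.74 * sqrt(0.21) = 9.74 * 0.458258
SEM = 4.4634

4.4634


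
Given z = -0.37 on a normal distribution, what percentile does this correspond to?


CDF(z) = 0.5 * (1 + erf(z/sqrt(2)))
erf(-0.2616) = -0.2886
CDF = 0.3557
Percentile rank = 0.3557 * 100 = 35.57

35.57


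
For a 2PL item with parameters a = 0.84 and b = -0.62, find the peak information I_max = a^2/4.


For 2PL, max info at theta = b = -0.62
I_max = a^2 / 4 = 0.84^2 / 4
= 0.7056 / 4
I_max = 0.1764

0.1764


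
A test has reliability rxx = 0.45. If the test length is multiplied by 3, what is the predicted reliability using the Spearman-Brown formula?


r_new = (n * rxx) / (1 + (n-1) * rxx)
r_new = (3 * 0.45) / (1 + 2 * 0.45)
r_new = 1.35 / 1.9
r_new = 0.7105

0.7105


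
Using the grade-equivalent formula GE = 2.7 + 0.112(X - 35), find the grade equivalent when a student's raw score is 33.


raw - median = 33 - 35 = -2
slope * diff = 0.112 * -2 = -0.224
GE = 2.7 + -0.224
GE = 2.476

2.476


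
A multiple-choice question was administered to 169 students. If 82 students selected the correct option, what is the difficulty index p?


Item difficulty p = number correct / total examinees
p = 82 / 169
p = 0.4852

0.4852


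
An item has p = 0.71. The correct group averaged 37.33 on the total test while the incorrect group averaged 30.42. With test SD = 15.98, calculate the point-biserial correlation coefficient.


q = 1 - p = 0.29
rpb = ((M1 - M0) / SD) * sqrt(p * q)
rpb = ((37.33 - 30.42) / 15.98) * sqrt(0.71 * 0.29)
rpb = 0.1962

0.1962


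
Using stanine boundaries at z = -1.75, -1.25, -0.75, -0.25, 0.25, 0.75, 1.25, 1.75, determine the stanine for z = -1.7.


Stanine boundaries: [-1.75, -1.25, -0.75, -0.25, 0.25, 0.75, 1.25, 1.75]
z = -1.7
Check each boundary:
  z >= -1.75 -> could be stanine 2
  z < -1.25
  z < -0.75
  z < -0.25
  z < 0.25
  z < 0.75
  z < 1.25
  z < 1.75
Highest qualifying boundary gives stanine = 2

2


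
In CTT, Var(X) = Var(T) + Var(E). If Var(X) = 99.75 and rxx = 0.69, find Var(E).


var_true = rxx * var_obs = 0.69 * 99.75 = 68.8275
var_error = var_obs - var_true
var_error = 99.75 - 68.8275
var_error = 30.9225

30.9225


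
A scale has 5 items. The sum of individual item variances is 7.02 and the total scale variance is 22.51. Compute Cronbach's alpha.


alpha = (k/(k-1)) * (1 - sum(si^2)/s_total^2)
= (5/4) * (1 - 7.02/22.51)
alpha = 0.8602

0.8602


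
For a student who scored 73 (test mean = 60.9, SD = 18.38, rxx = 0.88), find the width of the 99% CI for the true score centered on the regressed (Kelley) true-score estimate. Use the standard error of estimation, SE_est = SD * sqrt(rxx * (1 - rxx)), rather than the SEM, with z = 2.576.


True score estimate = 0.88*73 + 0.12*60.9 = 71.548
SE_est = SD * sqrt(rxx * (1 - rxx)) = 18.38 * sqrt(0.88 * 0.12) = 18.38 * sqrt(0.1056) = 5.972793
CI = T_est +/- z * SE_est, so width = 2 * z * SE_est = 2 * 2.576 * 5.972793
Width = 30.7718

30.7718


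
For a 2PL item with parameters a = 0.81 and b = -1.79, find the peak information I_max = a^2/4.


For 2PL, max info at theta = b = -1.79
I_max = a^2 / 4 = 0.81^2 / 4
= 0.6561 / 4
I_max = 0.164

0.164


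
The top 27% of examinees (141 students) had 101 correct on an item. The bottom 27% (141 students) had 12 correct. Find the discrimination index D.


p_upper = 101/141 = 0.7163
p_lower = 12/141 = 0.0851
D = 0.7163 - 0.0851 = 0.6312

0.6312


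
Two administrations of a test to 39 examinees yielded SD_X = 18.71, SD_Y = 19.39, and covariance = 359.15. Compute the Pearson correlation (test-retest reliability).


r = cov(X,Y) / (SD_X * SD_Y)
r = 359.15 / (18.71 * 19.39)
r = 359.15 / 362.7869
r = 0.99

0.99


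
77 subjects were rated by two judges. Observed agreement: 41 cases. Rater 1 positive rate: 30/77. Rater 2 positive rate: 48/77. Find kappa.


P_o = 41/77 = 0.532468
P_e = (30*48 + 47*29) / 5929 = 0.472761
kappa = (P_o - P_e) / (1 - P_e)
kappa = (0.532468 - 0.472761) / (1 - 0.472761)
kappa = 0.1132

0.1132
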